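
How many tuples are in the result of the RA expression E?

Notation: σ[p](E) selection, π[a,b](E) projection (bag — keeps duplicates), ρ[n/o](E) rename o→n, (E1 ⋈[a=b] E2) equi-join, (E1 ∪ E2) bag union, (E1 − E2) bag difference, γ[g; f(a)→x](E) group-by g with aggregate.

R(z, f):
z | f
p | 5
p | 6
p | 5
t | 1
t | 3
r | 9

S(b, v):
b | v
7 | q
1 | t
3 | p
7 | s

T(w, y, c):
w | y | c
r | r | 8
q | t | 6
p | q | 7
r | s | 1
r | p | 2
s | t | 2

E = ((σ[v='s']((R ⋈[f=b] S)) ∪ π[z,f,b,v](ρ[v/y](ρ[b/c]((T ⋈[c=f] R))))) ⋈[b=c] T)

Stepwise |·|:
  R → 6
  S → 4
  (R ⋈[f=b] S) → 2
  σ[v='s']((R ⋈[f=b] S)) → 0
  T → 6
  R → 6
  (T ⋈[c=f] R) → 2
  ρ[b/c]((T ⋈[c=f] R)) → 2
  ρ[v/y](ρ[b/c]((T ⋈[c=f] R))) → 2
  π[z,f,b,v](ρ[v/y](ρ[b/c]((T ⋈[c=f] R)))) → 2
  (σ[v='s']((R ⋈[f=b] S)) ∪ π[z,f,b,v](ρ[v/y](ρ[b/c]((T ⋈[c=f] R))))) → 2
  T → 6
  ((σ[v='s']((R ⋈[f=b] S)) ∪ π[z,f,b,v](ρ[v/y](ρ[b/c]((T ⋈[c=f] R))))) ⋈[b=c] T) → 2

|E| = 2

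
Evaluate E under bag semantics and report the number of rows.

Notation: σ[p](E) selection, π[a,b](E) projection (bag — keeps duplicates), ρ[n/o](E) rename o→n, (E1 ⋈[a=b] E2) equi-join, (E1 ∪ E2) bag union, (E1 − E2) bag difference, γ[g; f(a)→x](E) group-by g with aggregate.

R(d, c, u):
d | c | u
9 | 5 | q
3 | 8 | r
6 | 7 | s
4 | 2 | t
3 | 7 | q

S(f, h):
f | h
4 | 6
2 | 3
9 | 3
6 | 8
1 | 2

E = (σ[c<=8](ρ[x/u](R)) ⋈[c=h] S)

Row counts bottom-up:
  R → 5
  ρ[x/u](R) → 5
  σ[c<=8](ρ[x/u](R)) → 5
  S → 5
  (σ[c<=8](ρ[x/u](R)) ⋈[c=h] S) → 2

|E| = 2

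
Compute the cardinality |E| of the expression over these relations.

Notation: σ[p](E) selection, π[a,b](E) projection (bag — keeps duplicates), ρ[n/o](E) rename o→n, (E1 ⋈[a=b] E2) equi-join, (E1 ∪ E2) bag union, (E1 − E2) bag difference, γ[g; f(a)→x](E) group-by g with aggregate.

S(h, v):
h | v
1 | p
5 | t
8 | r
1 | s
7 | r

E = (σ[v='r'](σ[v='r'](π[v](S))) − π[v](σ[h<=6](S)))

Subexpression sizes:
  S → 5
  π[v](S) → 5
  σ[v='r'](π[v](S)) → 2
  σ[v='r'](σ[v='r'](π[v](S))) → 2
  S → 5
  σ[h<=6](S) → 3
  π[v](σ[h<=6](S)) → 3
  (σ[v='r'](σ[v='r'](π[v](S))) − π[v](σ[h<=6](S))) → 2

|E| = 2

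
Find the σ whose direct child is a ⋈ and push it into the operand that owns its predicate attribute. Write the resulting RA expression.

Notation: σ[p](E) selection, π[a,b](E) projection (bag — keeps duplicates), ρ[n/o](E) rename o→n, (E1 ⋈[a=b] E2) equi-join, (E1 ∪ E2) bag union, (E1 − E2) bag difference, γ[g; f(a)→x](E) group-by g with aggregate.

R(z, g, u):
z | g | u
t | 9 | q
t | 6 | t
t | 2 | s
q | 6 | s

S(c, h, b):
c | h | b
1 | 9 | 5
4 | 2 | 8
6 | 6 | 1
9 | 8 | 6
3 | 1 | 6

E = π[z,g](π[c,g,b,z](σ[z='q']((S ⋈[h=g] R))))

σ filters on z, owned by the right side.
E' = π[z,g](π[c,g,b,z]((S ⋈[h=g] σ[z='q'](R))))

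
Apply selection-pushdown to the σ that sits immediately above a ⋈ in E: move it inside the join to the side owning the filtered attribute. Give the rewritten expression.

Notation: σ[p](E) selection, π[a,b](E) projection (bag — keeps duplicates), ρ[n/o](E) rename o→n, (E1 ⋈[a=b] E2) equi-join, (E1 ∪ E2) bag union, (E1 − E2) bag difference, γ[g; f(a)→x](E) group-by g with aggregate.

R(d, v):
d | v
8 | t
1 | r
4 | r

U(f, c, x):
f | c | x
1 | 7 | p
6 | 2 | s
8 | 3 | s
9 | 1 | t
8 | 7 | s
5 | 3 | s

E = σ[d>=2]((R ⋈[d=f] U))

σ filters on d, owned by the left side.
E' = (σ[d>=2](R) ⋈[d=f] U)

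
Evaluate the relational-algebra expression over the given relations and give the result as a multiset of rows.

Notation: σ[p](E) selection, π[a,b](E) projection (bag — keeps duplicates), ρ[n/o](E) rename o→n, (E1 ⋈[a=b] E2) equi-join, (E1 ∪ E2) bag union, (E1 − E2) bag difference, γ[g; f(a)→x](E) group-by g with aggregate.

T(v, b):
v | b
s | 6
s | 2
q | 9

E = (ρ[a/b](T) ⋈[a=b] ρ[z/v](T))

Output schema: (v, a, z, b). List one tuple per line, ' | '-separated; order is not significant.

Row counts bottom-up:
  T → 3
  ρ[a/b](T) → 3
  T → 3
  ρ[z/v](T) → 3
  (ρ[a/b](T) ⋈[a=b] ρ[z/v](T)) → 3

== RESULT ==
v | a | z | b
q | 9 | q | 9
s | 2 | s | 2
s | 6 | s | 6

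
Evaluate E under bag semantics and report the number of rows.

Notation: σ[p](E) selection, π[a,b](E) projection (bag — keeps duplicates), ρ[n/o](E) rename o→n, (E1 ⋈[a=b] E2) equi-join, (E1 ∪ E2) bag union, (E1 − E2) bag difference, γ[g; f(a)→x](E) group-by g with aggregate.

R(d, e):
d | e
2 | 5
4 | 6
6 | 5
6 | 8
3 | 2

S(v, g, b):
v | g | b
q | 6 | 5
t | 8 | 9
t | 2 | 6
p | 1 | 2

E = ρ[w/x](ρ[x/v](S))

Stepwise |·|:
  S → 4
  ρ[x/v](S) → 4
  ρ[w/x](ρ[x/v](S)) → 4

|E| = 4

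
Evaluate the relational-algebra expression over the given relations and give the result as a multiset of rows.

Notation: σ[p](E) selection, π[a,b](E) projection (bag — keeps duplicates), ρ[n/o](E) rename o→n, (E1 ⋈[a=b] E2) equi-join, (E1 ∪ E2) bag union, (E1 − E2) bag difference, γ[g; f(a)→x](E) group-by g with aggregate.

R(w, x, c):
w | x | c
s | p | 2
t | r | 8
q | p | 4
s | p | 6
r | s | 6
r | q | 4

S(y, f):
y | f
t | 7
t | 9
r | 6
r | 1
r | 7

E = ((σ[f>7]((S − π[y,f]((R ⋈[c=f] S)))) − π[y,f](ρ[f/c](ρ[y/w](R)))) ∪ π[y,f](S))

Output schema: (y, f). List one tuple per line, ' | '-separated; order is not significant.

Per-node cardinality:
  S → 5
  R → 6
  S → 5
  (R ⋈[c=f] S) → 2
  π[y,f]((R ⋈[c=f] S)) → 2
  (S − π[y,f]((R ⋈[c=f] S))) → 4
  σ[f>7]((S − π[y,f]((R ⋈[c=f] S)))) → 1
  R → 6
  ρ[y/w](R) → 6
  ρ[f/c](ρ[y/w](R)) → 6
  π[y,f](ρ[f/c](ρ[y/w](R))) → 6
  (σ[f>7]((S − π[y,f]((R ⋈[c=f] S)))) − π[y,f](ρ[f/c](ρ[y/w](R)))) → 1
  S → 5
  π[y,f](S) → 5
  ((σ[f>7]((S − π[y,f]((R ⋈[c=f] S)))) − π[y,f](ρ[f/c](ρ[y/w](R)))) ∪ π[y,f](S)) → 6

== RESULT ==
y | f
r | 1
r | 6
r | 7
t | 7
t | 9
t | 9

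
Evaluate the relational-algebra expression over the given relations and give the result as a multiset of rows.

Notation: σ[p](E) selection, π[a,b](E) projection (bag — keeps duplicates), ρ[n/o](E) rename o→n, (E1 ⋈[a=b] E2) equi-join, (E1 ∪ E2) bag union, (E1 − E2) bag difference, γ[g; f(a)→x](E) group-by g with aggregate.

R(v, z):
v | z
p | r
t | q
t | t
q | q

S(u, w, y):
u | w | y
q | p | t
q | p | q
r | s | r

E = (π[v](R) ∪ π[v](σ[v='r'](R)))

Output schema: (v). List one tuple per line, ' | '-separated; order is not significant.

Stepwise |·|:
  R → 4
  π[v](R) → 4
  R → 4
  σ[v='r'](R) → 0
  π[v](σ[v='r'](R)) → 0
  (π[v](R) ∪ π[v](σ[v='r'](R))) → 4

== RESULT ==
v
p
q
t
t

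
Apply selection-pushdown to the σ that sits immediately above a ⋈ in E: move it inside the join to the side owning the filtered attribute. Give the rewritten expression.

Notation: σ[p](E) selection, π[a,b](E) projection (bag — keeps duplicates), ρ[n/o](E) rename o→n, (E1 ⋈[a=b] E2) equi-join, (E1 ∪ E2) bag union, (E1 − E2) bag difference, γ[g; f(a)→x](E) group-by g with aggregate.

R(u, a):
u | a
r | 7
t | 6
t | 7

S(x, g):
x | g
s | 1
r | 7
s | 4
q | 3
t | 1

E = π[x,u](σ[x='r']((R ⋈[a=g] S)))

σ filters on x, owned by the right side.
E' = π[x,u]((R ⋈[a=g] σ[x='r'](S)))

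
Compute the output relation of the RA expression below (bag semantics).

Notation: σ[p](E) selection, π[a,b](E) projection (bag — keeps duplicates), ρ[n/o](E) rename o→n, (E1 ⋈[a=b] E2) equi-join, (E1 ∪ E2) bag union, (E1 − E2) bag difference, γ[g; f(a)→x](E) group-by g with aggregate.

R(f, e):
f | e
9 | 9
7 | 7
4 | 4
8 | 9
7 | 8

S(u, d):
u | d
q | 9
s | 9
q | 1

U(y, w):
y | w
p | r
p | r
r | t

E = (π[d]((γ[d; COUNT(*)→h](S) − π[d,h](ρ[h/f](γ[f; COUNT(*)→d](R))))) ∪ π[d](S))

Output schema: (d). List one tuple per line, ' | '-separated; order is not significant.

Row counts bottom-up:
  S → 3
  γ[d; COUNT(*)→h](S) → 2
  R → 5
  γ[f; COUNT(*)→d](R) → 4
  ρ[h/f](γ[f; COUNT(*)→d](R)) → 4
  π[d,h](ρ[h/f](γ[f; COUNT(*)→d](R))) → 4
  (γ[d; COUNT(*)→h](S) − π[d,h](ρ[h/f](γ[f; COUNT(*)→d](R)))) → 2
  π[d]((γ[d; COUNT(*)→h](S) − π[d,h](ρ[h/f](γ[f; COUNT(*)→d](R))))) → 2
  S → 3
  π[d](S) → 3
  (π[d]((γ[d; COUNT(*)→h](S) − π[d,h](ρ[h/f](γ[f; COUNT(*)→d](R))))) ∪ π[d](S)) → 5

== RESULT ==
d
1
1
9
9
9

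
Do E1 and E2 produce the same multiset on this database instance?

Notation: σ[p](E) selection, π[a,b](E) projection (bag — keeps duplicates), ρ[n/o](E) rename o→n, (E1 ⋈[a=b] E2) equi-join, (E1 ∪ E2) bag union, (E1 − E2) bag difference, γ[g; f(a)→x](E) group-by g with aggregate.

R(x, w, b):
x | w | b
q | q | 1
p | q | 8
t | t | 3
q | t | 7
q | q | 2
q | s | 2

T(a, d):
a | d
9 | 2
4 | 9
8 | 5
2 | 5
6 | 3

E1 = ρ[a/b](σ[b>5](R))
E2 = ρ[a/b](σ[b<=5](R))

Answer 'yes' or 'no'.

E1 row counts bottom-up:
  R → 6
  σ[b>5](R) → 2
  ρ[a/b](σ[b>5](R)) → 2
E2 row counts bottom-up:
  R → 6
  σ[b<=5](R) → 4
  ρ[a/b](σ[b<=5](R)) → 4

E1 result:
x | w | a
p | q | 8
q | t | 7
E2 result:
x | w | a
q | q | 1
q | q | 2
q | s | 2
t | t | 3
Witness: ('q', 't', 7) appears 1× in E1 but 0× in E2.

no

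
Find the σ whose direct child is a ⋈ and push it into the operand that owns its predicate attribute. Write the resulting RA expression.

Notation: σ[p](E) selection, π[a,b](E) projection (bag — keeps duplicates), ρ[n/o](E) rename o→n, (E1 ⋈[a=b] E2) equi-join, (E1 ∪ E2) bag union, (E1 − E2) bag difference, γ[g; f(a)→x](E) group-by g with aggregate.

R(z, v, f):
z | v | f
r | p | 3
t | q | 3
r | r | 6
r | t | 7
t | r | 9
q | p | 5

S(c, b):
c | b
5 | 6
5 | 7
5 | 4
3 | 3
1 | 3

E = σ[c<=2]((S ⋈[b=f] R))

σ filters on c, owned by the left side.
E' = (σ[c<=2](S) ⋈[b=f] R)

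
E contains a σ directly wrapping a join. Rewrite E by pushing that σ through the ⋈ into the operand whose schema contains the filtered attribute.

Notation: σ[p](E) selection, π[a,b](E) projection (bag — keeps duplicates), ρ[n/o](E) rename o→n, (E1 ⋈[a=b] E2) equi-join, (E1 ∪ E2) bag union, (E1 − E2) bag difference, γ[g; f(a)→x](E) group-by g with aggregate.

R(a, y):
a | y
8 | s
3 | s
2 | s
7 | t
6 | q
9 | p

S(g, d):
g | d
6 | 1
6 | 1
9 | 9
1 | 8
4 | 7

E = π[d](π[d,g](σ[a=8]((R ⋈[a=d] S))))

σ filters on a, owned by the left side.
E' = π[d](π[d,g]((σ[a=8](R) ⋈[a=d] S)))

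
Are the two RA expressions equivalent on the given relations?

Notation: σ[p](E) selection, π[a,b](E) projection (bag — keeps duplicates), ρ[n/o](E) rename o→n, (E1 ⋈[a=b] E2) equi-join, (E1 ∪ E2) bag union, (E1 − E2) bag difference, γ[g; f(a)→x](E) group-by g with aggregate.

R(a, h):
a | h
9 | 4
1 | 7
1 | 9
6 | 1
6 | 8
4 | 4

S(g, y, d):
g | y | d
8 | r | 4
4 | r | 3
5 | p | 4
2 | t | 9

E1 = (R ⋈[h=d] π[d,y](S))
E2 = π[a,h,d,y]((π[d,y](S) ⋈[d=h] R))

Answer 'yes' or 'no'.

E1 per-node cardinality:
  R → 6
  S → 4
  π[d,y](S) → 4
  (R ⋈[h=d] π[d,y](S)) → 5
E2 per-node cardinality:
  S → 4
  π[d,y](S) → 4
  R → 6
  (π[d,y](S) ⋈[d=h] R) → 5
  π[a,h,d,y]((π[d,y](S) ⋈[d=h] R)) → 5

E1 and E2 produce the same multiset:
a | h | d | y
1 | 9 | 9 | t
4 | 4 | 4 | p
4 | 4 | 4 | r
9 | 4 | 4 | p
9 | 4 | 4 | r

yes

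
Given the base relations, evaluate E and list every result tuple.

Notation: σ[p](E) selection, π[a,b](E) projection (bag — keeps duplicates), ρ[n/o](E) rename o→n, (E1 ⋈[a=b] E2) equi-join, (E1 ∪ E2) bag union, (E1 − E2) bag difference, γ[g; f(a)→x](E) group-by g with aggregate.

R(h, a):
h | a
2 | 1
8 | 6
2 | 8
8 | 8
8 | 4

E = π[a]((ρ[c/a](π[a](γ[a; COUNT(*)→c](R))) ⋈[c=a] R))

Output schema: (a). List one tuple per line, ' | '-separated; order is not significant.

Stepwise |·|:
  R → 5
  γ[a; COUNT(*)→c](R) → 4
  π[a](γ[a; COUNT(*)→c](R)) → 4
  ρ[c/a](π[a](γ[a; COUNT(*)→c](R))) → 4
  R → 5
  (ρ[c/a](π[a](γ[a; COUNT(*)→c](R))) ⋈[c=a] R) → 5
  π[a]((ρ[c/a](π[a](γ[a; COUNT(*)→c](R))) ⋈[c=a] R)) → 5

== RESULT ==
a
1
4
6
8
8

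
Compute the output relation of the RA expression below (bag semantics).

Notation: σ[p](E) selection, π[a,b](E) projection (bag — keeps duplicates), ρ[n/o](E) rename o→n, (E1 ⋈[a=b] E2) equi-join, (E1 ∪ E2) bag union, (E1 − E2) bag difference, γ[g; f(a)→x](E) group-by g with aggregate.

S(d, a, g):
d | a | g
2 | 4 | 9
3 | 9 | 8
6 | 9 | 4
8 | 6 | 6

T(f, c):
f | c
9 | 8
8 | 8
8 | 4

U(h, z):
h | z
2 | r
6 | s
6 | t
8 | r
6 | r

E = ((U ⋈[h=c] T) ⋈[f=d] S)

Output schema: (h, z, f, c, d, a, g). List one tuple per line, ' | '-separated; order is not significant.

Stepwise |·|:
  U → 5
  T → 3
  (U ⋈[h=c] T) → 2
  S → 4
  ((U ⋈[h=c] T) ⋈[f=d] S) → 1

== RESULT ==
h | z | f | c | d | a | g
8 | r | 8 | 8 | 8 | 6 | 6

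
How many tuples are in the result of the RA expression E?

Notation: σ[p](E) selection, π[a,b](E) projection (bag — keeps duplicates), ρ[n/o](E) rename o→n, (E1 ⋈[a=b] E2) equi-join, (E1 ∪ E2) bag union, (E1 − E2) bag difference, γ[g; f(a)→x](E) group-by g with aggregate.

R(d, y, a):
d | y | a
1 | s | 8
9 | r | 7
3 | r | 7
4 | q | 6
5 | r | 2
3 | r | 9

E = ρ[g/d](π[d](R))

Stepwise |·|:
  R → 6
  π[d](R) → 6
  ρ[g/d](π[d](R)) → 6

|E| = 6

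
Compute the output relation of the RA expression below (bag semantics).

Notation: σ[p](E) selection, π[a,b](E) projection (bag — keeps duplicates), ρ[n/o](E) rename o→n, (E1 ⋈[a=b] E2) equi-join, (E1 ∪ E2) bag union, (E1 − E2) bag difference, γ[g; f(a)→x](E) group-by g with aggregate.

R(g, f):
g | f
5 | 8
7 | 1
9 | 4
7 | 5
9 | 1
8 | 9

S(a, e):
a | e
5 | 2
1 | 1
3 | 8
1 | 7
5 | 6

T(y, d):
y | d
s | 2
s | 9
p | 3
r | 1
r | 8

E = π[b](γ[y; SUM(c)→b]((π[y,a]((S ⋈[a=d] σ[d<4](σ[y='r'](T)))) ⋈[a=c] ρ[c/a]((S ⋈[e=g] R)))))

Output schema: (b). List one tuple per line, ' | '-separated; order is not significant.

Subexpression sizes:
  S → 5
  T → 5
  σ[y='r'](T) → 2
  σ[d<4](σ[y='r'](T)) → 1
  (S ⋈[a=d] σ[d<4](σ[y='r'](T))) → 2
  π[y,a]((S ⋈[a=d] σ[d<4](σ[y='r'](T)))) → 2
  S → 5
  R → 6
  (S ⋈[e=g] R) → 3
  ρ[c/a]((S ⋈[e=g] R)) → 3
  (π[y,a]((S ⋈[a=d] σ[d<4](σ[y='r'](T)))) ⋈[a=c] ρ[c/a]((S ⋈[e=g] R))) → 4
  γ[y; SUM(c)→b]((π[y,a]((S ⋈[a=d] σ[d<4](σ[y='r'](T)))) ⋈[a=c] ρ[c/a]((S ⋈[e=g] R)))) → 1
  π[b](γ[y; SUM(c)→b]((π[y,a]((S ⋈[a=d] σ[d<4](σ[y='r'](T)))) ⋈[a=c] ρ[c/a]((S ⋈[e=g] R))))) → 1

== RESULT ==
b
4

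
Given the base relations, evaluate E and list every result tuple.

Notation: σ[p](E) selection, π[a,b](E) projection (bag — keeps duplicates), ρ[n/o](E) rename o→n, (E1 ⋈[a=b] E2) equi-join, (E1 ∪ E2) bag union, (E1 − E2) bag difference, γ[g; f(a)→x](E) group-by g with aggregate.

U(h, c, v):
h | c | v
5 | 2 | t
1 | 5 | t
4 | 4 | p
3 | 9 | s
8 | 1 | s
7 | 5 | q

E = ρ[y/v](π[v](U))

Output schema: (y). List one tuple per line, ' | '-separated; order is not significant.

Per-node cardinality:
  U → 6
  π[v](U) → 6
  ρ[y/v](π[v](U)) → 6

== RESULT ==
y
p
q
s
s
t
t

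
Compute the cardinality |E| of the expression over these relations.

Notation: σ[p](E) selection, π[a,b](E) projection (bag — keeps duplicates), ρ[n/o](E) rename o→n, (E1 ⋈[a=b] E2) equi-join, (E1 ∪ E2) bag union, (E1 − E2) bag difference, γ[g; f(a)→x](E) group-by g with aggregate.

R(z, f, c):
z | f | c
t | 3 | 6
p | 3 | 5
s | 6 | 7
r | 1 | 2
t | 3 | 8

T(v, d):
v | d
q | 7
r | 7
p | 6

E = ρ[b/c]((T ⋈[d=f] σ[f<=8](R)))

Stepwise |·|:
  T → 3
  R → 5
  σ[f<=8](R) → 5
  (T ⋈[d=f] σ[f<=8](R)) → 1
  ρ[b/c]((T ⋈[d=f] σ[f<=8](R))) → 1

|E| = 1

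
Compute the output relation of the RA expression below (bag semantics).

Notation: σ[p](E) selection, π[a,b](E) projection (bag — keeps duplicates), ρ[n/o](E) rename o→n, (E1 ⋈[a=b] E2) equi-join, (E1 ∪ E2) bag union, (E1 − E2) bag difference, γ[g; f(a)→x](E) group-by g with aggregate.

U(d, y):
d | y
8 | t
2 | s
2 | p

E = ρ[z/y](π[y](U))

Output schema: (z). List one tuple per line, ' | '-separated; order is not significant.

Stepwise |·|:
  U → 3
  π[y](U) → 3
  ρ[z/y](π[y](U)) → 3

== RESULT ==
z
p
s
t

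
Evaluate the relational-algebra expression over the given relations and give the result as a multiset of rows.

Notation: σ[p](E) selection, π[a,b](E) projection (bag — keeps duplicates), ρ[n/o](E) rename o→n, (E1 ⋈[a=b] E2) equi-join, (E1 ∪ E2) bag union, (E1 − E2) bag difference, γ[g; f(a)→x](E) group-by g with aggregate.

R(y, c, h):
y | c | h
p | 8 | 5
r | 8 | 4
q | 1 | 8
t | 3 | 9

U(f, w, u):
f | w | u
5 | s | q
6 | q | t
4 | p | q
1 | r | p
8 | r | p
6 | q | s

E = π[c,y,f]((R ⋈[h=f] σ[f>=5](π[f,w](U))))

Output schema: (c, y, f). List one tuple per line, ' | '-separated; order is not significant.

Row counts bottom-up:
  R → 4
  U → 6
  π[f,w](U) → 6
  σ[f>=5](π[f,w](U)) → 4
  (R ⋈[h=f] σ[f>=5](π[f,w](U))) → 2
  π[c,y,f]((R ⋈[h=f] σ[f>=5](π[f,w](U)))) → 2

== RESULT ==
c | y | f
1 | q | 8
8 | p | 5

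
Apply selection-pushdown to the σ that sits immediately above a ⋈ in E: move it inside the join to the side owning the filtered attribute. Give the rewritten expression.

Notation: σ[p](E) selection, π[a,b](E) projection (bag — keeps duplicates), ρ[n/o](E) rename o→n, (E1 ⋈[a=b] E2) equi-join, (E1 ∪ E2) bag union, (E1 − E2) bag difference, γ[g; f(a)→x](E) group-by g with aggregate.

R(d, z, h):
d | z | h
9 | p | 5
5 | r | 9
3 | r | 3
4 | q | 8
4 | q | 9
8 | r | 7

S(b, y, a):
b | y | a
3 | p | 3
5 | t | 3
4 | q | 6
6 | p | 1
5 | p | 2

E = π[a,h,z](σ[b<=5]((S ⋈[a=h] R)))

σ filters on b, owned by the left side.
E' = π[a,h,z]((σ[b<=5](S) ⋈[a=h] R))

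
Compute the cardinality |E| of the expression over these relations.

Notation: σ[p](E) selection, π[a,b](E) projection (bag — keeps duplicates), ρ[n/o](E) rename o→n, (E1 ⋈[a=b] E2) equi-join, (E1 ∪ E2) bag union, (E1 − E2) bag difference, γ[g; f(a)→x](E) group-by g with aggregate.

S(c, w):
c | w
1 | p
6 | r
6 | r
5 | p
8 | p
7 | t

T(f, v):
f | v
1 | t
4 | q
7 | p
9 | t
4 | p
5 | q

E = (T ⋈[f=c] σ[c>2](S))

Row counts bottom-up:
  T → 6
  S → 6
  σ[c>2](S) → 5
  (T ⋈[f=c] σ[c>2](S)) → 2

|E| = 2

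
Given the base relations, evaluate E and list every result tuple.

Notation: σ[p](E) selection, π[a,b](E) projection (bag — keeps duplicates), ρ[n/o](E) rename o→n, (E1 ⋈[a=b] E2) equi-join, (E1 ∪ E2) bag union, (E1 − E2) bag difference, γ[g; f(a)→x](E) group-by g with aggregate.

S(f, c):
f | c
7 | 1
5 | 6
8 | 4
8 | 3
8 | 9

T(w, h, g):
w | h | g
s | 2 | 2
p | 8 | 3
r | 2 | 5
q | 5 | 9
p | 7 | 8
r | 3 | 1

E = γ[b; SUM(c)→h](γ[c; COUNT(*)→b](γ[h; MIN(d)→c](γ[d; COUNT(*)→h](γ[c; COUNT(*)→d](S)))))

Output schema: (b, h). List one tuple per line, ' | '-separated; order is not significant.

Per-node cardinality:
  S → 5
  γ[c; COUNT(*)→d](S) → 5
  γ[d; COUNT(*)→h](γ[c; COUNT(*)→d](S)) → 1
  γ[h; MIN(d)→c](γ[d; COUNT(*)→h](γ[c; COUNT(*)→d](S))) → 1
  γ[c; COUNT(*)→b](γ[h; MIN(d)→c](γ[d; COUNT(*)→h](γ[c; COUNT(*)→d](S)))) → 1
  γ[b; SUM(c)→h](γ[c; COUNT(*)→b](γ[h; MIN(d)→c](γ[d; COUNT(*)→h](γ[c; COUNT(*)→d](S))))) → 1

== RESULT ==
b | h
1 | 1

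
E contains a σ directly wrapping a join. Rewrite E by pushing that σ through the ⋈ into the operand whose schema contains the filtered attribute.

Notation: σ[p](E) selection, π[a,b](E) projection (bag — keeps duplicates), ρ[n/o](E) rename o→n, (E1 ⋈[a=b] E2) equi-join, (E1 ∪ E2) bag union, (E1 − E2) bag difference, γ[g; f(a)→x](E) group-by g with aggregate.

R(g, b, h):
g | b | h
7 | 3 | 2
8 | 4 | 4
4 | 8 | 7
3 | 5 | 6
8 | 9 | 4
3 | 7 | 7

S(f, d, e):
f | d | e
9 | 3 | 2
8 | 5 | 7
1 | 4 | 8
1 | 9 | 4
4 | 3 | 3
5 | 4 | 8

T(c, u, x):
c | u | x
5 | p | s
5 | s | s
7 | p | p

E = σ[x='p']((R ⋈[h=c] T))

σ filters on x, owned by the right side.
E' = (R ⋈[h=c] σ[x='p'](T))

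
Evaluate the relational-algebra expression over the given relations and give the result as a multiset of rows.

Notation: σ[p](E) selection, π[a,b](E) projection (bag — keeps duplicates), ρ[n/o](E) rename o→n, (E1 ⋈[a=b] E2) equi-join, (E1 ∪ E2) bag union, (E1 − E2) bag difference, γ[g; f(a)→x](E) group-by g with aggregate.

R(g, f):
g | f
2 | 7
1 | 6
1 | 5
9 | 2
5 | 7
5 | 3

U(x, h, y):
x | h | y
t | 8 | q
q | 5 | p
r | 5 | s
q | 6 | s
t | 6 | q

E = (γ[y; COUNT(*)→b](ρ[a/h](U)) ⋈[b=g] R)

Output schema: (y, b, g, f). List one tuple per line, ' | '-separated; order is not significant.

Per-node cardinality:
  U → 5
  ρ[a/h](U) → 5
  γ[y; COUNT(*)→b](ρ[a/h](U)) → 3
  R → 6
  (γ[y; COUNT(*)→b](ρ[a/h](U)) ⋈[b=g] R) → 4

== RESULT ==
y | b | g | f
p | 1 | 1 | 5
p | 1 | 1 | 6
q | 2 | 2 | 7
s | 2 | 2 | 7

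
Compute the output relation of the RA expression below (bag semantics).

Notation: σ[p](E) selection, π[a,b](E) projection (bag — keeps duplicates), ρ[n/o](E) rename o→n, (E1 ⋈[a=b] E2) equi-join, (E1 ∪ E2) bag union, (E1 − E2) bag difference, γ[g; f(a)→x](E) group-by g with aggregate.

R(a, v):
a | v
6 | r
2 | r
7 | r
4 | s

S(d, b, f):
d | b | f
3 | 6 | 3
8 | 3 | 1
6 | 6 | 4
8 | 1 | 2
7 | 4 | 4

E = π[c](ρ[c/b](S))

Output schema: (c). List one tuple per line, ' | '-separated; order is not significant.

Subexpression sizes:
  S → 5
  ρ[c/b](S) → 5
  π[c](ρ[c/b](S)) → 5

== RESULT ==
c
1
3
4
6
6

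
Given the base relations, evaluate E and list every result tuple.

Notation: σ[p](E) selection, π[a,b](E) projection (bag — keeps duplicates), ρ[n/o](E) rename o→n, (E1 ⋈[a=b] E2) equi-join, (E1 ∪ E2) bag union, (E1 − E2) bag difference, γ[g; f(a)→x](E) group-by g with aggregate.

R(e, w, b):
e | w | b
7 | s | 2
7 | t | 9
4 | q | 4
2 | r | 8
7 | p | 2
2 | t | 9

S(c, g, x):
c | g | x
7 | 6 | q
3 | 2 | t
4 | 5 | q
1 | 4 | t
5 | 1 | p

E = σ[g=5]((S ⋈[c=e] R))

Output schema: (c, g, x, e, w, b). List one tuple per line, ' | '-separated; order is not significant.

Stepwise |·|:
  S → 5
  R → 6
  (S ⋈[c=e] R) → 4
  σ[g=5]((S ⋈[c=e] R)) → 1

== RESULT ==
c | g | x | e | w | b
4 | 5 | q | 4 | q | 4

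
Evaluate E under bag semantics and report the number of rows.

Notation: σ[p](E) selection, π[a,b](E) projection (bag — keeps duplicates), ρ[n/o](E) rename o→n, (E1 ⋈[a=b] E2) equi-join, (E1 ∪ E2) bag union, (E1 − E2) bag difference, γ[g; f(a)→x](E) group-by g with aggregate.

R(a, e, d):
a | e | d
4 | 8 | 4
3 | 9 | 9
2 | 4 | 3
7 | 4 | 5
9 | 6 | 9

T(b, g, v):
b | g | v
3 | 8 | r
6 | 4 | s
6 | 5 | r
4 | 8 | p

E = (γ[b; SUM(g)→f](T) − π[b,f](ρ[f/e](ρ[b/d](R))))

Row counts bottom-up:
  T → 4
  γ[b; SUM(g)→f](T) → 3
  R → 5
  ρ[b/d](R) → 5
  ρ[f/e](ρ[b/d](R)) → 5
  π[b,f](ρ[f/e](ρ[b/d](R))) → 5
  (γ[b; SUM(g)→f](T) − π[b,f](ρ[f/e](ρ[b/d](R)))) → 2

|E| = 2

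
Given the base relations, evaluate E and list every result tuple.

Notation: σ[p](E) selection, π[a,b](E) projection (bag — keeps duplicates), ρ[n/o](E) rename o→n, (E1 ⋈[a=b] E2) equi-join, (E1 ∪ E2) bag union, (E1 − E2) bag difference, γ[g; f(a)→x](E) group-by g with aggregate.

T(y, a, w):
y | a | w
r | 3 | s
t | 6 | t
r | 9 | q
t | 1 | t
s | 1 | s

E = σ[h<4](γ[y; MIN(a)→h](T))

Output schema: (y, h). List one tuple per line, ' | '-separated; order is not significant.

Subexpression sizes:
  T → 5
  γ[y; MIN(a)→h](T) → 3
  σ[h<4](γ[y; MIN(a)→h](T)) → 3

== RESULT ==
y | h
r | 3
s | 1
t | 1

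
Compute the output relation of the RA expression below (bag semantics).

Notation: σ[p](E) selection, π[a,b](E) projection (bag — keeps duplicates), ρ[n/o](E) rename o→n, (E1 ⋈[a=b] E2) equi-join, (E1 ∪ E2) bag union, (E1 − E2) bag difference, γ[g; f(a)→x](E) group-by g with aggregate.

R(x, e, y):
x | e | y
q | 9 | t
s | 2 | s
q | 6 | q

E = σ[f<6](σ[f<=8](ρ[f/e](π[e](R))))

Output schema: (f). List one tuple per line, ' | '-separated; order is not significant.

Stepwise |·|:
  R → 3
  π[e](R) → 3
  ρ[f/e](π[e](R)) → 3
  σ[f<=8](ρ[f/e](π[e](R))) → 2
  σ[f<6](σ[f<=8](ρ[f/e](π[e](R)))) → 1

== RESULT ==
f
2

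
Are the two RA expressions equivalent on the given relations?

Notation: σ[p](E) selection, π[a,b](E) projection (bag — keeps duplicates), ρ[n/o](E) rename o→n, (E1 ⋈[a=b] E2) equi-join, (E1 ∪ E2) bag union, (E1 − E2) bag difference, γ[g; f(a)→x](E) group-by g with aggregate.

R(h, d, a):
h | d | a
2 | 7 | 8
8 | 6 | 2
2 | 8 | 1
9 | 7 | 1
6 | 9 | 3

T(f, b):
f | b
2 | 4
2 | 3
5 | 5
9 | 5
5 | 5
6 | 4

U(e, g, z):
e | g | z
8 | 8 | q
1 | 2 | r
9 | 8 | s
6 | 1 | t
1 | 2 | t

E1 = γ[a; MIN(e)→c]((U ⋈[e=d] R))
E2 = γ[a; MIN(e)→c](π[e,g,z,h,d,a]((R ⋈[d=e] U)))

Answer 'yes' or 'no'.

E1 row counts bottom-up:
  U → 5
  R → 5
  (U ⋈[e=d] R) → 3
  γ[a; MIN(e)→c]((U ⋈[e=d] R)) → 3
E2 row counts bottom-up:
  R → 5
  U → 5
  (R ⋈[d=e] U) → 3
  π[e,g,z,h,d,a]((R ⋈[d=e] U)) → 3
  γ[a; MIN(e)→c](π[e,g,z,h,d,a]((R ⋈[d=e] U))) → 3

E1 and E2 produce the same multiset:
a | c
1 | 8
2 | 6
3 | 9

yes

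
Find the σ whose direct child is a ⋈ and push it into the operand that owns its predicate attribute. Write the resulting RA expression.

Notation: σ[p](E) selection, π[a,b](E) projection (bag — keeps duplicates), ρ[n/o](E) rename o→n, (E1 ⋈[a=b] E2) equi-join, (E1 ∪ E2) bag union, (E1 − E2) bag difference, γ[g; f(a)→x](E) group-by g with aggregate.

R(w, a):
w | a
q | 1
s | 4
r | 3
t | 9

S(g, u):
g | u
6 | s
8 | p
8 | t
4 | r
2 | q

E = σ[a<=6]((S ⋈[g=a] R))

σ filters on a, owned by the right side.
E' = (S ⋈[g=a] σ[a<=6](R))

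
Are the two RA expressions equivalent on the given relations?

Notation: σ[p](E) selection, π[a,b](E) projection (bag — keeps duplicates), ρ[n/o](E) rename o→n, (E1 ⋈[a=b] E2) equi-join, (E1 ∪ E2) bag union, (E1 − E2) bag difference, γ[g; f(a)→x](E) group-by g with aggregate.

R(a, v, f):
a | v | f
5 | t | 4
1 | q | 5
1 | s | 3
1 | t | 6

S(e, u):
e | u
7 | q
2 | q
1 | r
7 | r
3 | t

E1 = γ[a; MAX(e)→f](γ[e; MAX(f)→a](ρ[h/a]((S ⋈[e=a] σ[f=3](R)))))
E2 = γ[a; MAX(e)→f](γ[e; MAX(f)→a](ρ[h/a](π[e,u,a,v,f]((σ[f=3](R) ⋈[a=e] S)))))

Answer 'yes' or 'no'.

E1 row counts bottom-up:
  S → 5
  R → 4
  σ[f=3](R) → 1
  (S ⋈[e=a] σ[f=3](R)) → 1
  ρ[h/a]((S ⋈[e=a] σ[f=3](R))) → 1
  γ[e; MAX(f)→a](ρ[h/a]((S ⋈[e=a] σ[f=3](R)))) → 1
  γ[a; MAX(e)→f](γ[e; MAX(f)→a](ρ[h/a]((S ⋈[e=a] σ[f=3](R))))) → 1
E2 row counts bottom-up:
  R → 4
  σ[f=3](R) → 1
  S → 5
  (σ[f=3](R) ⋈[a=e] S) → 1
  π[e,u,a,v,f]((σ[f=3](R) ⋈[a=e] S)) → 1
  ρ[h/a](π[e,u,a,v,f]((σ[f=3](R) ⋈[a=e] S))) → 1
  γ[e; MAX(f)→a](ρ[h/a](π[e,u,a,v,f]((σ[f=3](R) ⋈[a=e] S)))) → 1
  γ[a; MAX(e)→f](γ[e; MAX(f)→a](ρ[h/a](π[e,u,a,v,f]((σ[f=3](R) ⋈[a=e] S))))) → 1

E1 and E2 produce the same multiset:
a | f
3 | 1

yes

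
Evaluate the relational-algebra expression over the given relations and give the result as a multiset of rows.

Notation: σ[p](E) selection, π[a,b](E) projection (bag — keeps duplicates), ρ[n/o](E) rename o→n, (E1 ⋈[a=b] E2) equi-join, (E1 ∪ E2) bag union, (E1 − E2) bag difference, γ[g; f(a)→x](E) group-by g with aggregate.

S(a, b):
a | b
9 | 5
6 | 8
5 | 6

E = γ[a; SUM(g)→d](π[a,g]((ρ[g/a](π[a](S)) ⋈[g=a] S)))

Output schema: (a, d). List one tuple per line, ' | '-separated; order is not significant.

Row counts bottom-up:
  S → 3
  π[a](S) → 3
  ρ[g/a](π[a](S)) → 3
  S → 3
  (ρ[g/a](π[a](S)) ⋈[g=a] S) → 3
  π[a,g]((ρ[g/a](π[a](S)) ⋈[g=a] S)) → 3
  γ[a; SUM(g)→d](π[a,g]((ρ[g/a](π[a](S)) ⋈[g=a] S))) → 3

== RESULT ==
a | d
5 | 5
6 | 6
9 | 9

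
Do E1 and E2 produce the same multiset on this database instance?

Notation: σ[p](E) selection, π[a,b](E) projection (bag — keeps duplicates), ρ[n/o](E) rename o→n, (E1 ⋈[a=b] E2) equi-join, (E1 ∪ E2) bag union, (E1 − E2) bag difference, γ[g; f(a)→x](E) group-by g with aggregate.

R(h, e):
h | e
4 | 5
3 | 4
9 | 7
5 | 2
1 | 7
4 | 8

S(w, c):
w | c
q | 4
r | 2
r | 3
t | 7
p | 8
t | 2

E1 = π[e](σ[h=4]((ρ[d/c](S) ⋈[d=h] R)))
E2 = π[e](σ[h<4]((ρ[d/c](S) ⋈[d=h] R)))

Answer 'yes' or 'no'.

E1 stepwise |·|:
  S → 6
  ρ[d/c](S) → 6
  R → 6
  (ρ[d/c](S) ⋈[d=h] R) → 3
  σ[h=4]((ρ[d/c](S) ⋈[d=h] R)) → 2
  π[e](σ[h=4]((ρ[d/c](S) ⋈[d=h] R))) → 2
E2 stepwise |·|:
  S → 6
  ρ[d/c](S) → 6
  R → 6
  (ρ[d/c](S) ⋈[d=h] R) → 3
  σ[h<4]((ρ[d/c](S) ⋈[d=h] R)) → 1
  π[e](σ[h<4]((ρ[d/c](S) ⋈[d=h] R))) → 1

E1 result:
e
5
8
E2 result:
e
4
Witness: (8,) appears 1× in E1 but 0× in E2.

no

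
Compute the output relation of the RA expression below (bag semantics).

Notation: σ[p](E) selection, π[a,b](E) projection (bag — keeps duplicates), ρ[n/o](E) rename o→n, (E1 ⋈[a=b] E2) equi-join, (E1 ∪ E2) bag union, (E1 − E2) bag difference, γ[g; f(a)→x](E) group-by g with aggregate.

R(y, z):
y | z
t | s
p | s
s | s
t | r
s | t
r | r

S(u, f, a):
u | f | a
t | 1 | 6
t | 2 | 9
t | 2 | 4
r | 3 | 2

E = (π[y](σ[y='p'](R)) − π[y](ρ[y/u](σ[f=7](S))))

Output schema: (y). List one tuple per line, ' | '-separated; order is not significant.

Subexpression sizes:
  R → 6
  σ[y='p'](R) → 1
  π[y](σ[y='p'](R)) → 1
  S → 4
  σ[f=7](S) → 0
  ρ[y/u](σ[f=7](S)) → 0
  π[y](ρ[y/u](σ[f=7](S))) → 0
  (π[y](σ[y='p'](R)) − π[y](ρ[y/u](σ[f=7](S)))) → 1

== RESULT ==
y
p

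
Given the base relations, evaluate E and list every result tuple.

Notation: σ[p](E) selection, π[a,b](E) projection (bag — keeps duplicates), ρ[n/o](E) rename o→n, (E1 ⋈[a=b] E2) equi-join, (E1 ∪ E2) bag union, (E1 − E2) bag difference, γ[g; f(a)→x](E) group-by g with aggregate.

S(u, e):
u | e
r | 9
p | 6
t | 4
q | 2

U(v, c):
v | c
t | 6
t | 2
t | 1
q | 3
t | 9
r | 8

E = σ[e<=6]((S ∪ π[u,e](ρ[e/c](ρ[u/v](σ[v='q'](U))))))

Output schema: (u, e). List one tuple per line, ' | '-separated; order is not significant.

Stepwise |·|:
  S → 4
  U → 6
  σ[v='q'](U) → 1
  ρ[u/v](σ[v='q'](U)) → 1
  ρ[e/c](ρ[u/v](σ[v='q'](U))) → 1
  π[u,e](ρ[e/c](ρ[u/v](σ[v='q'](U)))) → 1
  (S ∪ π[u,e](ρ[e/c](ρ[u/v](σ[v='q'](U))))) → 5
  σ[e<=6]((S ∪ π[u,e](ρ[e/c](ρ[u/v](σ[v='q'](U)))))) → 4

== RESULT ==
u | e
p | 6
q | 2
q | 3
t | 4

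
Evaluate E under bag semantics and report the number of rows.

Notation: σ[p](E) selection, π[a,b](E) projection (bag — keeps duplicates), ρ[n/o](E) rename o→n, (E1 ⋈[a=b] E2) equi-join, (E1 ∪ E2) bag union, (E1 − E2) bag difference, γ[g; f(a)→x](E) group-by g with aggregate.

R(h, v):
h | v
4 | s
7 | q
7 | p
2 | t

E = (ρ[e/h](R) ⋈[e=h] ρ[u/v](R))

Per-node cardinality:
  R → 4
  ρ[e/h](R) → 4
  R → 4
  ρ[u/v](R) → 4
  (ρ[e/h](R) ⋈[e=h] ρ[u/v](R)) → 6

|E| = 6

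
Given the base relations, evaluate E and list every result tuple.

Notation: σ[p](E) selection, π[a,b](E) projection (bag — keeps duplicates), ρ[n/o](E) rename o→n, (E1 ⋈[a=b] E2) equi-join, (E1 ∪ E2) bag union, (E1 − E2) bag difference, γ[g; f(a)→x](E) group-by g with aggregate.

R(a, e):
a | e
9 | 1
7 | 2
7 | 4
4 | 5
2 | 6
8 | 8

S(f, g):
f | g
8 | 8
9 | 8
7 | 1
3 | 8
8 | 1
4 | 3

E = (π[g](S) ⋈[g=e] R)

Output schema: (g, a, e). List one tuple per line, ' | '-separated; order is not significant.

Subexpression sizes:
  S → 6
  π[g](S) → 6
  R → 6
  (π[g](S) ⋈[g=e] R) → 5

== RESULT ==
g | a | e
1 | 9 | 1
1 | 9 | 1
8 | 8 | 8
8 | 8 | 8
8 | 8 | 8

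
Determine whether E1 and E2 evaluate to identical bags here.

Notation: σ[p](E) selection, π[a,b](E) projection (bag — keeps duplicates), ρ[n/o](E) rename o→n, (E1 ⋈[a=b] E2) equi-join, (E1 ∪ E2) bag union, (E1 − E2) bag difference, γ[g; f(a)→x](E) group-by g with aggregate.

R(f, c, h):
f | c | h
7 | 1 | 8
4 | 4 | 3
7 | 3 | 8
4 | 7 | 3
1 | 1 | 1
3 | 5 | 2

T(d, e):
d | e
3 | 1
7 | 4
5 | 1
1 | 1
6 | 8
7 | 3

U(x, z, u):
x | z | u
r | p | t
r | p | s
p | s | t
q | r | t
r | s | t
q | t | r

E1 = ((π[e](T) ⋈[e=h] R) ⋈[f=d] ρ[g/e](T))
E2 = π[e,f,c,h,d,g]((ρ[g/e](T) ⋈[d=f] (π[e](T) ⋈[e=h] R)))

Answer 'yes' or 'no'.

E1 subexpression sizes:
  T → 6
  π[e](T) → 6
  R → 6
  (π[e](T) ⋈[e=h] R) → 7
  T → 6
  ρ[g/e](T) → 6
  ((π[e](T) ⋈[e=h] R) ⋈[f=d] ρ[g/e](T)) → 7
E2 subexpression sizes:
  T → 6
  ρ[g/e](T) → 6
  T → 6
  π[e](T) → 6
  R → 6
  (π[e](T) ⋈[e=h] R) → 7
  (ρ[g/e](T) ⋈[d=f] (π[e](T) ⋈[e=h] R)) → 7
  π[e,f,c,h,d,g]((ρ[g/e](T) ⋈[d=f] (π[e](T) ⋈[e=h] R))) → 7

E1 and E2 produce the same multiset:
e | f | c | h | d | g
1 | 1 | 1 | 1 | 1 | 1
1 | 1 | 1 | 1 | 1 | 1
1 | 1 | 1 | 1 | 1 | 1
8 | 7 | 1 | 8 | 7 | 3
8 | 7 | 1 | 8 | 7 | 4
8 | 7 | 3 | 8 | 7 | 3
8 | 7 | 3 | 8 | 7 | 4

yes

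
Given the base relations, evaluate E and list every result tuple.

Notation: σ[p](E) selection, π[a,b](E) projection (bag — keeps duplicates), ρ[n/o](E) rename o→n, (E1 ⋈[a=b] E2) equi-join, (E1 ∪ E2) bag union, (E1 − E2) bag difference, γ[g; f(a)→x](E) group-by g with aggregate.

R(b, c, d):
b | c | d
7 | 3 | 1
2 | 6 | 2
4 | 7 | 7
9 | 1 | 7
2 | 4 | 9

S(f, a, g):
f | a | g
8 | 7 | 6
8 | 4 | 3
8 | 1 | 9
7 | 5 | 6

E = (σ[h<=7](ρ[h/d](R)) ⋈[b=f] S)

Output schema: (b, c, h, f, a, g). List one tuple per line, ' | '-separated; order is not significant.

Stepwise |·|:
  R → 5
  ρ[h/d](R) → 5
  σ[h<=7](ρ[h/d](R)) → 4
  S → 4
  (σ[h<=7](ρ[h/d](R)) ⋈[b=f] S) → 1

== RESULT ==
b | c | h | f | a | g
7 | 3 | 1 | 7 | 5 | 6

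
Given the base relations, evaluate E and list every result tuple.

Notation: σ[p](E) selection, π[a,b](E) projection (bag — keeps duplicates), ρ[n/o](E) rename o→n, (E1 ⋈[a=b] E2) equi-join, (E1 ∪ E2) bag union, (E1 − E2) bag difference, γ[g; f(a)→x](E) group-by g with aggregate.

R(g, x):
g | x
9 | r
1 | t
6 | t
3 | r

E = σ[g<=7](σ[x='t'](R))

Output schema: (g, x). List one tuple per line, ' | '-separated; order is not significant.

Subexpression sizes:
  R → 4
  σ[x='t'](R) → 2
  σ[g<=7](σ[x='t'](R)) → 2

== RESULT ==
g | x
1 | t
6 | t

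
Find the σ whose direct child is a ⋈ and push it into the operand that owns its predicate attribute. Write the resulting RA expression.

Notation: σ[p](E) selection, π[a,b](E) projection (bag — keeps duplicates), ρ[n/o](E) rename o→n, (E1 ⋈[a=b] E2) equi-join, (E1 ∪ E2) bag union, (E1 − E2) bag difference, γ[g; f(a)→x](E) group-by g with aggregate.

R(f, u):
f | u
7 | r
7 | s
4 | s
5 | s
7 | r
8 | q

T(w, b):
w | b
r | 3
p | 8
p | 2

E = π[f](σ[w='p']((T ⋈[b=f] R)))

σ filters on w, owned by the left side.
E' = π[f]((σ[w='p'](T) ⋈[b=f] R))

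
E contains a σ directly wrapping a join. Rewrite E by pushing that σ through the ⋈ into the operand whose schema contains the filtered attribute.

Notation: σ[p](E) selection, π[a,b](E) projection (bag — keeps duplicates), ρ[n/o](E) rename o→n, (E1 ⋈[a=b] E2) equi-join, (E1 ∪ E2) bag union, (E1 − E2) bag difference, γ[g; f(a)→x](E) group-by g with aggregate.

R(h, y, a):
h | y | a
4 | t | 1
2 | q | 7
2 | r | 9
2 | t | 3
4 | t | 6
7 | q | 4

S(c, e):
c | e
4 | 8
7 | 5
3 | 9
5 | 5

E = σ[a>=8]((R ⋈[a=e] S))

σ filters on a, owned by the left side.
E' = (σ[a>=8](R) ⋈[a=e] S)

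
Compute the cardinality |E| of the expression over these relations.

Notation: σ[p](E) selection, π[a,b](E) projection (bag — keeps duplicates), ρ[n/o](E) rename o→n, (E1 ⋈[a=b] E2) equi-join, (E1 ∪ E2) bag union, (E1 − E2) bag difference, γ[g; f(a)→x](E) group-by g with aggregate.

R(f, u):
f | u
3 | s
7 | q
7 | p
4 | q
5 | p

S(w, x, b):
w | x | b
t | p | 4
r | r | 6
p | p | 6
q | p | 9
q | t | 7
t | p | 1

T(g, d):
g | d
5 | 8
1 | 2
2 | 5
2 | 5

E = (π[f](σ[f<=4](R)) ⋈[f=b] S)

Subexpression sizes:
  R → 5
  σ[f<=4](R) → 2
  π[f](σ[f<=4](R)) → 2
  S → 6
  (π[f](σ[f<=4](R)) ⋈[f=b] S) → 1

|E| = 1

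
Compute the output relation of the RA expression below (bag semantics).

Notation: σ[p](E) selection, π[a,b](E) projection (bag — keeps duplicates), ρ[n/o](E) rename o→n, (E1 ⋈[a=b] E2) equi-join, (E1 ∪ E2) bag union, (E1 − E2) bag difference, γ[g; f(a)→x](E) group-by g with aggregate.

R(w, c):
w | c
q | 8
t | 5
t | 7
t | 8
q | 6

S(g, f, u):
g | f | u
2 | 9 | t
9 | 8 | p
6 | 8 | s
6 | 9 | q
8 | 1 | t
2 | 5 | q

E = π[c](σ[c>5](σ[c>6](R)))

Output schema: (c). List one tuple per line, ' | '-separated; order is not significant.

Row counts bottom-up:
  R → 5
  σ[c>6](R) → 3
  σ[c>5](σ[c>6](R)) → 3
  π[c](σ[c>5](σ[c>6](R))) → 3

== RESULT ==
c
7
8
8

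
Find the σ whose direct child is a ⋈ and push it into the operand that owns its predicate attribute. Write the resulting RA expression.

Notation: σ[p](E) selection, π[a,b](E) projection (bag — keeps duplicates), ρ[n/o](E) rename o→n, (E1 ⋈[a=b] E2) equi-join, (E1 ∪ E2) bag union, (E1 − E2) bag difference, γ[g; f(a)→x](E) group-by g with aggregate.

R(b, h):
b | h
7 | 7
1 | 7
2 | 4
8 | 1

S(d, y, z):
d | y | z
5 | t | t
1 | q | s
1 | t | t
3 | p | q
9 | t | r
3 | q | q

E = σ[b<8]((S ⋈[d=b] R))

σ filters on b, owned by the right side.
E' = (S ⋈[d=b] σ[b<8](R))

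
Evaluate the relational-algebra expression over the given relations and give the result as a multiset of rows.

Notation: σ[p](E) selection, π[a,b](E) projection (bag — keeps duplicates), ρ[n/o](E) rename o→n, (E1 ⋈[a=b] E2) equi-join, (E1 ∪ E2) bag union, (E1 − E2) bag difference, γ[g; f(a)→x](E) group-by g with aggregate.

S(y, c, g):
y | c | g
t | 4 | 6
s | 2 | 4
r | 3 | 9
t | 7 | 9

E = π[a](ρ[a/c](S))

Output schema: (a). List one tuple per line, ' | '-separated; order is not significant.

Per-node cardinality:
  S → 4
  ρ[a/c](S) → 4
  π[a](ρ[a/c](S)) → 4

== RESULT ==
a
2
3
4
7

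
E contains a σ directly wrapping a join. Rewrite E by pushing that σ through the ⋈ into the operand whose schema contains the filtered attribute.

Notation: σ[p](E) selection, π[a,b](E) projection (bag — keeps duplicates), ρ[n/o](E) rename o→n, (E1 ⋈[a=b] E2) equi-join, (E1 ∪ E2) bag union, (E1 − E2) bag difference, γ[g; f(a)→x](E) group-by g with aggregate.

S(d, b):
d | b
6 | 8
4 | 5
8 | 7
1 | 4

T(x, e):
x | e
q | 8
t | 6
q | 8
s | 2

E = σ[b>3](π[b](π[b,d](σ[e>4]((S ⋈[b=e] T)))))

σ filters on e, owned by the right side.
E' = σ[b>3](π[b](π[b,d]((S ⋈[b=e] σ[e>4](T)))))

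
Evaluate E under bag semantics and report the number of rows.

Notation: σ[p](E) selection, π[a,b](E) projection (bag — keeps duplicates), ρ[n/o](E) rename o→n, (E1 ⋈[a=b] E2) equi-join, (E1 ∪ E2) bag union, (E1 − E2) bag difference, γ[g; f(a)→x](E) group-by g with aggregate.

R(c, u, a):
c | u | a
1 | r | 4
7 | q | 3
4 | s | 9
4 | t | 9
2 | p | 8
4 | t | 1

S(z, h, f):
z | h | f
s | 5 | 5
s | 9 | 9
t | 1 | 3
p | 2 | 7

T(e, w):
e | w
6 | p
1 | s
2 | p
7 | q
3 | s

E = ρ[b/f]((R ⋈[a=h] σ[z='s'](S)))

Row counts bottom-up:
  R → 6
  S → 4
  σ[z='s'](S) → 2
  (R ⋈[a=h] σ[z='s'](S)) → 2
  ρ[b/f]((R ⋈[a=h] σ[z='s'](S))) → 2

|E| = 2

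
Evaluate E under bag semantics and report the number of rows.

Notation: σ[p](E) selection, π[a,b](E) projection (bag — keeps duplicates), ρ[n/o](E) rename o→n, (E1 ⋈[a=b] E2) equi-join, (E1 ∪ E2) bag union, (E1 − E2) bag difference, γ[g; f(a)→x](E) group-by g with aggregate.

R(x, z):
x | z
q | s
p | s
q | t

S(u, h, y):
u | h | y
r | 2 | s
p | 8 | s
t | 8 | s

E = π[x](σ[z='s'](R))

Row counts bottom-up:
  R → 3
  σ[z='s'](R) → 2
  π[x](σ[z='s'](R)) → 2

|E| = 2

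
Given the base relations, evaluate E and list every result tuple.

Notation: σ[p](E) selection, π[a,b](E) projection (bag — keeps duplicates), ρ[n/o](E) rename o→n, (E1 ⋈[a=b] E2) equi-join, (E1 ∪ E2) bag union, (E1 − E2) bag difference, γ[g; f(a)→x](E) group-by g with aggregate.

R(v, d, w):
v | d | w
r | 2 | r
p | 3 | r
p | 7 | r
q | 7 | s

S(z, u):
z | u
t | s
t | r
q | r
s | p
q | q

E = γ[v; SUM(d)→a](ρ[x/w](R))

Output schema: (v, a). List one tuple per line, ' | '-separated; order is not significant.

Stepwise |·|:
  R → 4
  ρ[x/w](R) → 4
  γ[v; SUM(d)→a](ρ[x/w](R)) → 3

== RESULT ==
v | a
p | 10
q | 7
r | 2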